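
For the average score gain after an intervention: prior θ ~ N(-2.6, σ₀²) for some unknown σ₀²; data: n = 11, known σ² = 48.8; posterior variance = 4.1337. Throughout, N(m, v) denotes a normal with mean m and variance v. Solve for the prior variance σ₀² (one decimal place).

σ₀² = 60.6

Posterior precision equals prior precision plus data precision: 1/σ_n² = 1/σ₀² + n/σ².
So 1/σ₀² = 1/4.1337 − 11/48.8 = 0.241914 − 0.225410 = 0.016504.
Hence σ₀² = 1/0.016504 ≈ 60.6.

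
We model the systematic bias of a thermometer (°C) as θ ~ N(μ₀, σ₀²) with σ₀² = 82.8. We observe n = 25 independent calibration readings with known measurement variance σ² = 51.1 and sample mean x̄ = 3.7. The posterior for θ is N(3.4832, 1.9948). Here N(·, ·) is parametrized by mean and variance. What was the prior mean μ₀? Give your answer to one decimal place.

With known observation variance, the Normal–Normal posterior has precision τ_n = τ₀ + n/σ² and mean μ_n = (τ₀μ₀ + (n/σ²)x̄)/τ_n.
Here τ₀ = 1/82.8 = 0.012077 and τ_data = 25/51.1 = 0.489237, so τ_n = 0.501314.
Rearranging for μ₀: μ₀ = (μ_n·τ_n − τ_data·x̄)/τ₀ = (3.4832·0.501314 − 0.489237·3.7) / 0.012077 = -0.064000/0.012077 ≈ -5.3.

μ₀ = -5.3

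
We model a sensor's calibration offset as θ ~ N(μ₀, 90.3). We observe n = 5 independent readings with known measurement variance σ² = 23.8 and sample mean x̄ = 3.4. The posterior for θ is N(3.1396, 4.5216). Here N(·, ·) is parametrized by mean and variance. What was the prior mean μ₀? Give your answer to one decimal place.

μ₀ = -1.8

The posterior mean is a precision-weighted average: μ_n = (τ₀μ₀ + τ_data·x̄)/(τ₀+τ_data), with τ₀=1/σ₀² and τ_data=n/σ².
Here τ₀ = 1/90.3 = 0.011074 and τ_data = 5/23.8 = 0.210084, so τ_n = 0.221158.
Rearranging for μ₀: μ₀ = (μ_n·τ_n − τ_data·x̄)/τ₀ = (3.1396·0.221158 − 0.210084·3.4) / 0.011074 = -0.019938/0.011074 ≈ -1.8.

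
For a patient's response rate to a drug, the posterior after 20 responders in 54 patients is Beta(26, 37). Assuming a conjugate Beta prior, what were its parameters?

Under Beta–binomial conjugacy the posterior parameters are (a+s, b+f).
Subtract the data counts: 26−20=6, 37−34=3.

Beta(6, 3)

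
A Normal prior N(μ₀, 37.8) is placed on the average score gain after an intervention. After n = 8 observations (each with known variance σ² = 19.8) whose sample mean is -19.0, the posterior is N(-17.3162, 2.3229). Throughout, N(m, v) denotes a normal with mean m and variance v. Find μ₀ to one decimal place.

μ₀ = 8.4

The posterior mean is a precision-weighted average: μ_n = (τ₀μ₀ + τ_data·x̄)/(τ₀+τ_data), with τ₀=1/σ₀² and τ_data=n/σ².
Here τ₀ = 1/37.8 = 0.026455 and τ_data = 8/19.8 = 0.404040, so τ_n = 0.430495.
Rearranging for μ₀: μ₀ = (μ_n·τ_n − τ_data·x̄)/τ₀ = (-17.3162·0.430495 − 0.404040·-19.0) / 0.026455 = 0.222222/0.026455 ≈ 8.4.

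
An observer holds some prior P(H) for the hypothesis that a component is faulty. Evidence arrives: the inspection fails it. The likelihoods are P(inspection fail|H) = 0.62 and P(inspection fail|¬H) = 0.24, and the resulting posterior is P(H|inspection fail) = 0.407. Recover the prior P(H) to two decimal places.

P(H) = 0.21

Bayes' rule in odds form gives O(H|E) = O(H)·[P(E|H)/P(E|¬H)], hence O(H) = O(H|E)/LR.
Posterior odds = 0.407/(1−0.407) = 0.6863. LR = 0.62/0.24 = 2.5833.
Prior odds = 0.6863/2.5833 = 0.2657, so P(H) = 0.2657/(1+0.2657) ≈ 0.21.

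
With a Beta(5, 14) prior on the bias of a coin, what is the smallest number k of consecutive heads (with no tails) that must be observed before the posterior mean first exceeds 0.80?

After k heads and 0 tails the posterior is Beta(5+k, 14), with mean (5+k)/(5+14+k).
Set (5+k)/(19+k) > 0.80 and solve: k > (0.80·19 − 5)/(1 − 0.80) = 51.000.
The smallest integer exceeding 51.000 is 52.

k = 52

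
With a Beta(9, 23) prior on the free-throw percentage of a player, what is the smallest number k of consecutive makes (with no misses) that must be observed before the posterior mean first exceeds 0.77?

After k makes and 0 misses the posterior is Beta(9+k, 23), with mean (9+k)/(9+23+k).
Set (9+k)/(32+k) > 0.77 and solve: k > (0.77·32 − 9)/(1 − 0.77) = 68.000.
The smallest integer exceeding 68.000 is 69, and checking k=69: (78)/(101) = 0.7723 > 0.77.

k = 69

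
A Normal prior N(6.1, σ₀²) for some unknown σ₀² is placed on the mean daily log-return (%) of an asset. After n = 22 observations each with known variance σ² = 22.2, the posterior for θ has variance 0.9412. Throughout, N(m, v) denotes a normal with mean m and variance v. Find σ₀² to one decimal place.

For the Normal–Normal model with known σ², precisions add: τ_n = τ₀ + n/σ².
So 1/σ₀² = 1/0.9412 − 22/22.2 = 1.062473 − 0.990991 = 0.071482.
Hence σ₀² = 1/0.071482 ≈ 14.0.

σ₀² = 14.0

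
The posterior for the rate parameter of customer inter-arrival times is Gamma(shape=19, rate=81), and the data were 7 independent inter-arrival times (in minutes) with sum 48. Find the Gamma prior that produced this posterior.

Gamma(shape=12, rate=33)

Gamma–exponential conjugacy: posterior shape = α + n, posterior rate = β + Σtᵢ.
So α = 19 − 7 = 12 and β = 81 − 48 = 33.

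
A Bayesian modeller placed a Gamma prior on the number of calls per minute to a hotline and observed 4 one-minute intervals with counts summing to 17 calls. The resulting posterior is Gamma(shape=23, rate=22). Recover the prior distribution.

A Gamma(α, β) prior (rate parametrization) on a Poisson rate with n observations summing to S gives posterior Gamma(α+S, β+n).
So α = 23 − 17 = 6 and β = 22 − 4 = 18.

Gamma(shape=6, rate=18)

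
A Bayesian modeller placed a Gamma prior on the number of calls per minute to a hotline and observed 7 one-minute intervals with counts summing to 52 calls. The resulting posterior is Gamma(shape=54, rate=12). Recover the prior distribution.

A Gamma(α, β) prior (rate parametrization) on a Poisson rate with n observations summing to S gives posterior Gamma(α+S, β+n).
So α = 54 − 52 = 2 and β = 12 − 7 = 5.

Gamma(shape=2, rate=5)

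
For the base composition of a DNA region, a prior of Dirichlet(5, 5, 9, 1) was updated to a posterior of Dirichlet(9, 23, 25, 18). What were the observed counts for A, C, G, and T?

counts (4, 18, 16, 17)

For a Dirichlet(α) prior with multinomial counts c, the posterior is Dirichlet(α + c) componentwise.
Counts are posterior − prior componentwise: 9−5=4, 23−5=18, 25−9=16, 18−1=17.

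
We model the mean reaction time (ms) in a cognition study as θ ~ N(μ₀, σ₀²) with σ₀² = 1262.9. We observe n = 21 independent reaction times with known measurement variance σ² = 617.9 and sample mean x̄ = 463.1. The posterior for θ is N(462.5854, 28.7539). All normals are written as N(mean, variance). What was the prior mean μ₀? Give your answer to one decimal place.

μ₀ = 440.5

With known observation variance, the Normal–Normal posterior has precision τ_n = τ₀ + n/σ² and mean μ_n = (τ₀μ₀ + (n/σ²)x̄)/τ_n.
Here τ₀ = 1/1262.9 = 0.000792 and τ_data = 21/617.9 = 0.033986, so τ_n = 0.034778.
Rearranging for μ₀: μ₀ = (μ_n·τ_n − τ_data·x̄)/τ₀ = (462.5854·0.034778 − 0.033986·463.1) / 0.000792 = 0.348878/0.000792 ≈ 440.5.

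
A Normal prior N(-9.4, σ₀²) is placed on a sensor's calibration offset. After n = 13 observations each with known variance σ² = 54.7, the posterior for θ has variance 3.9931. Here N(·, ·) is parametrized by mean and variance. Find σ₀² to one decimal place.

For the Normal–Normal model with known σ², precisions add: τ_n = τ₀ + n/σ².
So 1/σ₀² = 1/3.9931 − 13/54.7 = 0.250432 − 0.237660 = 0.012772.
Hence σ₀² = 1/0.012772 ≈ 78.3.

σ₀² = 78.3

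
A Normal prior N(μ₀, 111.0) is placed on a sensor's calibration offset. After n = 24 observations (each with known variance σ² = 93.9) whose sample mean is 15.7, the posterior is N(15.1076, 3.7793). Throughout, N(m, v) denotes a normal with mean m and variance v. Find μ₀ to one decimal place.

With known observation variance, the Normal–Normal posterior has precision τ_n = τ₀ + n/σ² and mean μ_n = (τ₀μ₀ + (n/σ²)x̄)/τ_n.
Here τ₀ = 1/111.0 = 0.009009 and τ_data = 24/93.9 = 0.255591, so τ_n = 0.264600.
Rearranging for μ₀: μ₀ = (μ_n·τ_n − τ_data·x̄)/τ₀ = (15.1076·0.264600 − 0.255591·15.7) / 0.009009 = -0.015308/0.009009 ≈ -1.7.

μ₀ = -1.7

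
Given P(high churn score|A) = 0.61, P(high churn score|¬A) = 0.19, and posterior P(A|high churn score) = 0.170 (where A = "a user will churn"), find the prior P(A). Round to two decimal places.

P(A) = 0.06

In odds form, posterior odds = prior odds × likelihood ratio, so prior odds = posterior odds ÷ LR.
Posterior odds = 0.170/(1−0.170) = 0.2048. LR = 0.61/0.19 = 3.2105.
Prior odds = 0.2048/3.2105 = 0.0638, so P(A) = 0.0638/(1+0.0638) ≈ 0.06.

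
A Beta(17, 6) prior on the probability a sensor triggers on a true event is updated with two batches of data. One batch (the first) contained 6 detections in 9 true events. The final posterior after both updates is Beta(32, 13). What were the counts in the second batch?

9 detections and 4 misses

Because Beta–binomial updating is additive in the counts, the combined data contributed (α_post−α_prior, β_post−β_prior) successes and failures.
Total across both batches: 32−17=15 detections, 13−6=7 misses.
Subtract the first batch: 15−6=9 detections and 7−3=4 misses.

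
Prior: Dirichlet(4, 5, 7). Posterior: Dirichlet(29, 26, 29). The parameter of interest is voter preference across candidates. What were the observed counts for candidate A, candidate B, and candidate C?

For a Dirichlet(α) prior with multinomial counts c, the posterior is Dirichlet(α + c) componentwise.
Counts are posterior − prior componentwise: 29−4=25, 26−5=21, 29−7=22.

counts (25, 21, 22)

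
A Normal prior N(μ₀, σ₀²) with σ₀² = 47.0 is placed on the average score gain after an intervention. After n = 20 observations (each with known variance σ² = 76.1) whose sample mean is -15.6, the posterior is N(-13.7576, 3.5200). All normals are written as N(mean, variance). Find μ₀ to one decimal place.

With known observation variance, the Normal–Normal posterior has precision τ_n = τ₀ + n/σ² and mean μ_n = (τ₀μ₀ + (n/σ²)x̄)/τ_n.
Here τ₀ = 1/47.0 = 0.021277 and τ_data = 20/76.1 = 0.262812, so τ_n = 0.284089.
Rearranging for μ₀: μ₀ = (μ_n·τ_n − τ_data·x̄)/τ₀ = (-13.7576·0.284089 − 0.262812·-15.6) / 0.021277 = 0.191484/0.021277 ≈ 9.0.

μ₀ = 9.0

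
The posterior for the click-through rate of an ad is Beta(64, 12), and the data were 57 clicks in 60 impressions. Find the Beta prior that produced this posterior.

Beta is conjugate to the binomial likelihood: posterior = Beta(α+s, β+f).
Subtract the data counts: 64−57=7, 12−3=9.

Beta(7, 9)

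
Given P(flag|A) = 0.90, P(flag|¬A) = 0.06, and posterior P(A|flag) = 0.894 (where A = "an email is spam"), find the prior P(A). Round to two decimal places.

Bayes' rule in odds form gives O(A|E) = O(A)·[P(E|A)/P(E|¬A)], hence O(A) = O(A|E)/LR.
Posterior odds = 0.894/(1−0.894) = 8.4340. LR = 0.90/0.06 = 15.0000.
Prior odds = 8.4340/15.0000 = 0.5623, so P(A) = 0.5623/(1+0.5623) ≈ 0.36.

P(A) = 0.36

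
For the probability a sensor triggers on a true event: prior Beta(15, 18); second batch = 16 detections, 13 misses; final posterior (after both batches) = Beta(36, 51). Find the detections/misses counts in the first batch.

Because Beta–binomial updating is additive in the counts, the combined data contributed (α_post−α_prior, β_post−β_prior) successes and failures.
Total across both batches: 36−15=21 detections, 51−18=33 misses.
Subtract the second batch: 21−16=5 detections and 33−13=20 misses.

5 detections and 20 misses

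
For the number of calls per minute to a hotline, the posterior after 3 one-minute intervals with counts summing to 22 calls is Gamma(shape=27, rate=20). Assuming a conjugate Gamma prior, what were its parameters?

A Gamma(α, β) prior (rate parametrization) on a Poisson rate with n observations summing to S gives posterior Gamma(α+S, β+n).
So α = 27 − 22 = 5 and β = 20 − 3 = 17.

Gamma(shape=5, rate=17)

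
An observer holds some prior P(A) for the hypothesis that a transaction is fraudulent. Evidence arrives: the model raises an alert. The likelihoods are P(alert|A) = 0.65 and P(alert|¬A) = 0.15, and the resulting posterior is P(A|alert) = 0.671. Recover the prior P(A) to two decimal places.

In odds form, posterior odds = prior odds × likelihood ratio, so prior odds = posterior odds ÷ LR.
Posterior odds = 0.671/(1−0.671) = 2.0395. LR = 0.65/0.15 = 4.3333.
Prior odds = 2.0395/4.3333 = 0.4707, so P(A) = 0.4707/(1+0.4707) ≈ 0.32.

P(A) = 0.32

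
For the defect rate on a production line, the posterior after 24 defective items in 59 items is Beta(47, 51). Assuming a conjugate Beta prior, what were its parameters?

Beta is conjugate to the binomial likelihood: posterior = Beta(α+s, β+f).
So α = 47 − 24 = 23 and β = 51 − 35 = 16.

Beta(23, 16)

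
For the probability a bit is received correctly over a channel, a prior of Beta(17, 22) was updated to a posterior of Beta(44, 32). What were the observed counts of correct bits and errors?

27 correct bits and 10 errors

A Beta(α, β) prior with s successes and f failures in binomial data gives a Beta(α+s, β+f) posterior.
Match parameters: s=44−17=27, f=32−22=10.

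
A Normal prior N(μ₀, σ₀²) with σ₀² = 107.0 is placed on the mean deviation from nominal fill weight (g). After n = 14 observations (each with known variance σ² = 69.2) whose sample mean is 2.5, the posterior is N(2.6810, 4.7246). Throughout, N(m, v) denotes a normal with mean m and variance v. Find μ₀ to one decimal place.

The posterior mean is a precision-weighted average: μ_n = (τ₀μ₀ + τ_data·x̄)/(τ₀+τ_data), with τ₀=1/σ₀² and τ_data=n/σ².
Here τ₀ = 1/107.0 = 0.009346 and τ_data = 14/69.2 = 0.202312, so τ_n = 0.211658.
Rearranging for μ₀: μ₀ = (μ_n·τ_n − τ_data·x̄)/τ₀ = (2.6810·0.211658 − 0.202312·2.5) / 0.009346 = 0.061675/0.009346 ≈ 6.6.

μ₀ = 6.6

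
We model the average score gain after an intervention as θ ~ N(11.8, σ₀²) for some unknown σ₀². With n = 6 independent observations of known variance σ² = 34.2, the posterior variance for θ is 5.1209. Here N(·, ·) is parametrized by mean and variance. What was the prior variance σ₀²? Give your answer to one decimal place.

σ₀² = 50.4

For the Normal–Normal model with known σ², precisions add: τ_n = τ₀ + n/σ².
So 1/σ₀² = 1/5.1209 − 6/34.2 = 0.195278 − 0.175439 = 0.019839.
Hence σ₀² = 1/0.019839 ≈ 50.4.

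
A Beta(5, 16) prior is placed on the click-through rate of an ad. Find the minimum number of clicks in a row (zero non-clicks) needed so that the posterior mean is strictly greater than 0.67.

k = 28

After k clicks and 0 non-clicks the posterior is Beta(5+k, 16), with mean (5+k)/(5+16+k).
Set (5+k)/(21+k) > 0.67 and solve: k > (0.67·21 − 5)/(1 − 0.67) = 27.485.
The smallest integer exceeding 27.485 is 28.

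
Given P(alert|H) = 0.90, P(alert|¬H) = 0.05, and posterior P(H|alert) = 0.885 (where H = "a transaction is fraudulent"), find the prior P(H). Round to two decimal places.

P(H) = 0.30

In odds form, posterior odds = prior odds × likelihood ratio, so prior odds = posterior odds ÷ LR.
Posterior odds = 0.885/(1−0.885) = 7.6957. LR = 0.90/0.05 = 18.0000.
Prior odds = 7.6957/18.0000 = 0.4275, so P(H) = 0.4275/(1+0.4275) ≈ 0.30.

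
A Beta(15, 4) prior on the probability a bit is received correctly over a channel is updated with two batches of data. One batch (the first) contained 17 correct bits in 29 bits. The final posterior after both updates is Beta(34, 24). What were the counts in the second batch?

Because Beta–binomial updating is additive in the counts, the combined data contributed (α_post−α_prior, β_post−β_prior) successes and failures.
Total across both batches: 34−15=19 correct bits, 24−4=20 errors.
Subtract the first batch: 19−17=2 correct bits and 20−12=8 errors.

2 correct bits and 8 errors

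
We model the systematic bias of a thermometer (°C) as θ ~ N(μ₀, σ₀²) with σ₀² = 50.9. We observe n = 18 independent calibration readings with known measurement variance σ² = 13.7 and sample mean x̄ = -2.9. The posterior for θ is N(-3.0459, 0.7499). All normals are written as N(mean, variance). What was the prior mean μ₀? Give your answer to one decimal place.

μ₀ = -12.8

With known observation variance, the Normal–Normal posterior has precision τ_n = τ₀ + n/σ² and mean μ_n = (τ₀μ₀ + (n/σ²)x̄)/τ_n.
Here τ₀ = 1/50.9 = 0.019646 and τ_data = 18/13.7 = 1.313869, so τ_n = 1.333515.
Rearranging for μ₀: μ₀ = (μ_n·τ_n − τ_data·x̄)/τ₀ = (-3.0459·1.333515 − 1.313869·-2.9) / 0.019646 = -0.251533/0.019646 ≈ -12.8.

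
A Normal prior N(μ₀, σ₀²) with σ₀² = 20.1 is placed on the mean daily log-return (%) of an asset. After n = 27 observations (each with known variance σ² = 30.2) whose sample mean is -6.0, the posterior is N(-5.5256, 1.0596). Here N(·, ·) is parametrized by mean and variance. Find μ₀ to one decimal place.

With known observation variance, the Normal–Normal posterior has precision τ_n = τ₀ + n/σ² and mean μ_n = (τ₀μ₀ + (n/σ²)x̄)/τ_n.
Here τ₀ = 1/20.1 = 0.049751 and τ_data = 27/30.2 = 0.894040, so τ_n = 0.943791.
Rearranging for μ₀: μ₀ = (μ_n·τ_n − τ_data·x̄)/τ₀ = (-5.5256·0.943791 − 0.894040·-6.0) / 0.049751 = 0.149228/0.049751 ≈ 3.0.

μ₀ = 3.0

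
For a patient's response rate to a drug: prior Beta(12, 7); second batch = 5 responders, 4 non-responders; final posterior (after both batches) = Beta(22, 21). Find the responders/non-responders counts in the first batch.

5 responders and 10 non-responders

Because Beta–binomial updating is additive in the counts, the combined data contributed (α_post−α_prior, β_post−β_prior) successes and failures.
Total across both batches: 22−12=10 responders, 21−7=14 non-responders.
Subtract the second batch: 10−5=5 responders and 14−4=10 non-responders.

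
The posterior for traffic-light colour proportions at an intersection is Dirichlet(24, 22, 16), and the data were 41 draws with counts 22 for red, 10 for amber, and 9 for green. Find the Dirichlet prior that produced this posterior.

Dirichlet(2, 12, 7)

For a Dirichlet(α) prior with multinomial counts c, the posterior is Dirichlet(α + c) componentwise.
Subtract each count from the matching posterior parameter: 24−22=2, 22−10=12, 16−9=7.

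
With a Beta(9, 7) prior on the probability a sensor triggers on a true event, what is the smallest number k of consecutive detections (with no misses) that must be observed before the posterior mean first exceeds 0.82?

After k detections and 0 misses the posterior is Beta(9+k, 7), with mean (9+k)/(9+7+k).
Set (9+k)/(16+k) > 0.82 and solve: k > (0.82·16 − 9)/(1 − 0.82) = 22.889.
The smallest integer exceeding 22.889 is 23.

k = 23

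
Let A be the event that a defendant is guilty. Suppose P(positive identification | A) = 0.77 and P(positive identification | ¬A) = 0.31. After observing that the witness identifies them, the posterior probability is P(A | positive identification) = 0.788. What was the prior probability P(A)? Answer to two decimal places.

P(A) = 0.60

Bayes' rule in odds form gives O(A|E) = O(A)·[P(E|A)/P(E|¬A)], hence O(A) = O(A|E)/LR.
Posterior odds = 0.788/(1−0.788) = 3.7170. LR = 0.77/0.31 = 2.4839.
Prior odds = 3.7170/2.4839 = 1.4964, so P(A) = 1.4964/(1+1.4964) ≈ 0.60.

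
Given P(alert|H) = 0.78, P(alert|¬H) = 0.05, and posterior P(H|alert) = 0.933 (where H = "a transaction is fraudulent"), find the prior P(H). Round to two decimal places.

P(H) = 0.47

Bayes' rule in odds form gives O(H|E) = O(H)·[P(E|H)/P(E|¬H)], hence O(H) = O(H|E)/LR.
Posterior odds = 0.933/(1−0.933) = 13.9254. LR = 0.78/0.05 = 15.6000.
Prior odds = 13.9254/15.6000 = 0.8927, so P(H) = 0.8927/(1+0.8927) ≈ 0.47.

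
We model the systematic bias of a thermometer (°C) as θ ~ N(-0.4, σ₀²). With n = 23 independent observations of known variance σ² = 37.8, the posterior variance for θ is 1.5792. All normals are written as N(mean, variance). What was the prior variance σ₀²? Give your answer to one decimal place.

σ₀² = 40.4

For the Normal–Normal model with known σ², precisions add: τ_n = τ₀ + n/σ².
So 1/σ₀² = 1/1.5792 − 23/37.8 = 0.633232 − 0.608466 = 0.024766.
Hence σ₀² = 1/0.024766 ≈ 40.4.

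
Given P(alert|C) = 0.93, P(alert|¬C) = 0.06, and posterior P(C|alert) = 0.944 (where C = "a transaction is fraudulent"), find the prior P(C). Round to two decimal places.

P(C) = 0.52

Bayes' rule in odds form gives O(C|E) = O(C)·[P(E|C)/P(E|¬C)], hence O(C) = O(C|E)/LR.
Posterior odds = 0.944/(1−0.944) = 16.8571. LR = 0.93/0.06 = 15.5000.
Prior odds = 16.8571/15.5000 = 1.0876, so P(C) = 1.0876/(1+1.0876) ≈ 0.52.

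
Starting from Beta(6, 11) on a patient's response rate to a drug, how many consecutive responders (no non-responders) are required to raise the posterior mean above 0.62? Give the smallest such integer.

k = 12

After k responders and 0 non-responders the posterior is Beta(6+k, 11), with mean (6+k)/(6+11+k).
Set (6+k)/(17+k) > 0.62 and solve: k > (0.62·17 − 6)/(1 − 0.62) = 11.947.
The smallest integer exceeding 11.947 is 12.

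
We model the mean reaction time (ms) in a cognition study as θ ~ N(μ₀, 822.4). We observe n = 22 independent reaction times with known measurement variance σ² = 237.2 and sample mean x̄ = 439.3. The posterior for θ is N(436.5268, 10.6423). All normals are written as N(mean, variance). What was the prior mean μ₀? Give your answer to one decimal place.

μ₀ = 225.0

With known observation variance, the Normal–Normal posterior has precision τ_n = τ₀ + n/σ² and mean μ_n = (τ₀μ₀ + (n/σ²)x̄)/τ_n.
Here τ₀ = 1/822.4 = 0.001216 and τ_data = 22/237.2 = 0.092749, so τ_n = 0.093965.
Rearranging for μ₀: μ₀ = (μ_n·τ_n − τ_data·x̄)/τ₀ = (436.5268·0.093965 − 0.092749·439.3) / 0.001216 = 0.273605/0.001216 ≈ 225.0.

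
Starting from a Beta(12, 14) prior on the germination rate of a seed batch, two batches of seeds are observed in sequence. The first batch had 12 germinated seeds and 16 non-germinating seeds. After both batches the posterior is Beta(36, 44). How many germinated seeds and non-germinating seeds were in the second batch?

Sequential conjugate updates are equivalent to a single update on the pooled data, so total successes = posterior α − prior α and total failures = posterior β − prior β.
Total across both batches: 36−12=24 germinated seeds, 44−14=30 non-germinating seeds.
Subtract the first batch: 24−12=12 germinated seeds and 30−16=14 non-germinating seeds.

12 germinated seeds and 14 non-germinating seeds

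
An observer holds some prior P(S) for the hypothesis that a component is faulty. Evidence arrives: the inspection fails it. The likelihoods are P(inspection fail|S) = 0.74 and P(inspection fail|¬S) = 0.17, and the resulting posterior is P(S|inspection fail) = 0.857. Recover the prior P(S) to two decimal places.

P(S) = 0.58

In odds form, posterior odds = prior odds × likelihood ratio, so prior odds = posterior odds ÷ LR.
Posterior odds = 0.857/(1−0.857) = 5.9930. LR = 0.74/0.17 = 4.3529.
Prior odds = 5.9930/4.3529 = 1.3768, so P(S) = 1.3768/(1+1.3768) ≈ 0.58.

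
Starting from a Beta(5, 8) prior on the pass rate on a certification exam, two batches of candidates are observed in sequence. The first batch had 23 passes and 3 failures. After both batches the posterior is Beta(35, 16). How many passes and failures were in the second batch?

Sequential conjugate updates are equivalent to a single update on the pooled data, so total successes = posterior α − prior α and total failures = posterior β − prior β.
Total across both batches: 35−5=30 passes, 16−8=8 failures.
Subtract the first batch: 30−23=7 passes and 8−3=5 failures.

7 passes and 5 failures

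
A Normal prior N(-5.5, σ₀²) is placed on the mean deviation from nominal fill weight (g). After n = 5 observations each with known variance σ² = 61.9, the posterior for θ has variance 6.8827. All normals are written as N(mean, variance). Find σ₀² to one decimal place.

σ₀² = 15.5

Posterior precision equals prior precision plus data precision: 1/σ_n² = 1/σ₀² + n/σ².
So 1/σ₀² = 1/6.8827 − 5/61.9 = 0.145292 − 0.080775 = 0.064517.
Hence σ₀² = 1/0.064517 ≈ 15.5.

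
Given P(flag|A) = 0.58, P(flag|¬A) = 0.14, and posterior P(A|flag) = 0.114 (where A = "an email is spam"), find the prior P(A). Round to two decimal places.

In odds form, posterior odds = prior odds × likelihood ratio, so prior odds = posterior odds ÷ LR.
Posterior odds = 0.114/(1−0.114) = 0.1287. LR = 0.58/0.14 = 4.1429.
Prior odds = 0.1287/4.1429 = 0.0311, so P(A) = 0.0311/(1+0.0311) ≈ 0.03.

P(A) = 0.03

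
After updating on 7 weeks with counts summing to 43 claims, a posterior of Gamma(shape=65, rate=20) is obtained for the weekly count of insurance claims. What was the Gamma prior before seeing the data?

Gamma(shape=22, rate=13)

A Gamma(α, β) prior (rate parametrization) on a Poisson rate with n observations summing to S gives posterior Gamma(α+S, β+n).
So α = 65 − 43 = 22 and β = 20 − 7 = 13.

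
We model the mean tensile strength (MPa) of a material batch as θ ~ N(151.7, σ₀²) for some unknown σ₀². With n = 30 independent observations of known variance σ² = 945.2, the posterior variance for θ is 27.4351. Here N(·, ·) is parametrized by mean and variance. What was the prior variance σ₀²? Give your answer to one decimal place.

σ₀² = 212.3

Posterior precision equals prior precision plus data precision: 1/σ_n² = 1/σ₀² + n/σ².
So 1/σ₀² = 1/27.4351 − 30/945.2 = 0.036450 − 0.031739 = 0.004711.
Hence σ₀² = 1/0.004711 ≈ 212.3.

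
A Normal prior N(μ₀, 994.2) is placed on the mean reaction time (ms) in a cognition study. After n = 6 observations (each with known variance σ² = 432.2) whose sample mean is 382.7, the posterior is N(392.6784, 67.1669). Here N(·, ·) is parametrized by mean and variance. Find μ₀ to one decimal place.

The posterior mean is a precision-weighted average: μ_n = (τ₀μ₀ + τ_data·x̄)/(τ₀+τ_data), with τ₀=1/σ₀² and τ_data=n/σ².
Here τ₀ = 1/994.2 = 0.001006 and τ_data = 6/432.2 = 0.013882, so τ_n = 0.014888.
Rearranging for μ₀: μ₀ = (μ_n·τ_n − τ_data·x̄)/τ₀ = (392.6784·0.014888 − 0.013882·382.7) / 0.001006 = 0.533555/0.001006 ≈ 530.4.

μ₀ = 530.4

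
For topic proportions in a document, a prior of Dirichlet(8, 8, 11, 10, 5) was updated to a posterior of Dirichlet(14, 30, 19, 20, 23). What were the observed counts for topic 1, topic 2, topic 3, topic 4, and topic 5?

For a Dirichlet(α) prior with multinomial counts c, the posterior is Dirichlet(α + c) componentwise.
Counts are posterior − prior componentwise: 14−8=6, 30−8=22, 19−11=8, 20−10=10, 23−5=18.

counts (6, 22, 8, 10, 18)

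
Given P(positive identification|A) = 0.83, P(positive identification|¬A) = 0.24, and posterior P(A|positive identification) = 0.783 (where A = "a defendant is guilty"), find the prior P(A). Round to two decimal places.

Bayes' rule in odds form gives O(A|E) = O(A)·[P(E|A)/P(E|¬A)], hence O(A) = O(A|E)/LR.
Posterior odds = 0.783/(1−0.783) = 3.6083. LR = 0.83/0.24 = 3.4583.
Prior odds = 3.6083/3.4583 = 1.0434, so P(A) = 1.0434/(1+1.0434) ≈ 0.51.

P(A) = 0.51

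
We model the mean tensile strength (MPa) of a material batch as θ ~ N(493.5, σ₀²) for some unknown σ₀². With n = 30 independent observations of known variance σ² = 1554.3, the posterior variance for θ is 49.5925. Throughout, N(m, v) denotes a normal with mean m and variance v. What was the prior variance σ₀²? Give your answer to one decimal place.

σ₀² = 1158.7

Posterior precision equals prior precision plus data precision: 1/σ_n² = 1/σ₀² + n/σ².
So 1/σ₀² = 1/49.5925 − 30/1554.3 = 0.020164 − 0.019301 = 0.000863.
Hence σ₀² = 1/0.000863 ≈ 1158.7.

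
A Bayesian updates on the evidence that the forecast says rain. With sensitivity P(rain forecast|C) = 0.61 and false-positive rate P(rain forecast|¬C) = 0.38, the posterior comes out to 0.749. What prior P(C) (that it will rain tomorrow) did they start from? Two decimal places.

Bayes' rule in odds form gives O(C|E) = O(C)·[P(E|C)/P(E|¬C)], hence O(C) = O(C|E)/LR.
Posterior odds = 0.749/(1−0.749) = 2.9841. LR = 0.61/0.38 = 1.6053.
Prior odds = 2.9841/1.6053 = 1.8589, so P(C) = 1.8589/(1+1.8589) ≈ 0.65.

P(C) = 0.65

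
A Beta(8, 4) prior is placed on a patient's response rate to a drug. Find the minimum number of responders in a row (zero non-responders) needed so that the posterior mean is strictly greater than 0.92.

k = 39

After k responders and 0 non-responders the posterior is Beta(8+k, 4), with mean (8+k)/(8+4+k).
Set (8+k)/(12+k) > 0.92 and solve: k > (0.92·12 − 8)/(1 − 0.92) = 38.000.
The smallest integer exceeding 38.000 is 39.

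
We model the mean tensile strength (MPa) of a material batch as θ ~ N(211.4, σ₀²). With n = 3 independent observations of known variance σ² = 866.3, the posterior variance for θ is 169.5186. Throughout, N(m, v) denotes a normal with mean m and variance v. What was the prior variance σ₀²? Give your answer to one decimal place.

σ₀² = 410.5

Posterior precision equals prior precision plus data precision: 1/σ_n² = 1/σ₀² + n/σ².
So 1/σ₀² = 1/169.5186 − 3/866.3 = 0.005899 − 0.003463 = 0.002436.
Hence σ₀² = 1/0.002436 ≈ 410.5.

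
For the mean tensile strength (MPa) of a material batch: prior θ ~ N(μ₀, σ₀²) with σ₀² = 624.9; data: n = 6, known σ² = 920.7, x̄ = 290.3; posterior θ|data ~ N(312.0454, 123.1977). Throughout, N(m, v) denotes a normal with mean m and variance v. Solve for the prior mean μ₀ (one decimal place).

The posterior mean is a precision-weighted average: μ_n = (τ₀μ₀ + τ_data·x̄)/(τ₀+τ_data), with τ₀=1/σ₀² and τ_data=n/σ².
Here τ₀ = 1/624.9 = 0.001600 and τ_data = 6/920.7 = 0.006517, so τ_n = 0.008117.
Rearranging for μ₀: μ₀ = (μ_n·τ_n − τ_data·x̄)/τ₀ = (312.0454·0.008117 − 0.006517·290.3) / 0.001600 = 0.640987/0.001600 ≈ 400.6.

μ₀ = 400.6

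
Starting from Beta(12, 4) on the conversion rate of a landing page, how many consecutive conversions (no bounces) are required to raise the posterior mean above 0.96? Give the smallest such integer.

After k conversions and 0 bounces the posterior is Beta(12+k, 4), with mean (12+k)/(12+4+k).
Set (12+k)/(16+k) > 0.96 and solve: k > (0.96·16 − 12)/(1 − 0.96) = 84.000.
The smallest integer exceeding 84.000 is 85, and checking k=85: (97)/(101) = 0.9604 > 0.96.

k = 85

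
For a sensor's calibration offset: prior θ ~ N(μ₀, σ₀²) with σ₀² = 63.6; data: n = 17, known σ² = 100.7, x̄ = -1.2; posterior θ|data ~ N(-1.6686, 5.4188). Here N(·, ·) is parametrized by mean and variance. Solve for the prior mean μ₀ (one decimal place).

With known observation variance, the Normal–Normal posterior has precision τ_n = τ₀ + n/σ² and mean μ_n = (τ₀μ₀ + (n/σ²)x̄)/τ_n.
Here τ₀ = 1/63.6 = 0.015723 and τ_data = 17/100.7 = 0.168818, so τ_n = 0.184541.
Rearranging for μ₀: μ₀ = (μ_n·τ_n − τ_data·x̄)/τ₀ = (-1.6686·0.184541 − 0.168818·-1.2) / 0.015723 = -0.105344/0.015723 ≈ -6.7.

μ₀ = -6.7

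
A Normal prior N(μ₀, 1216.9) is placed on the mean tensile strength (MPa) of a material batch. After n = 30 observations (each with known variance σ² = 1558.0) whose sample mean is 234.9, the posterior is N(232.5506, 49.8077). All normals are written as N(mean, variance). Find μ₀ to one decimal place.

The posterior mean is a precision-weighted average: μ_n = (τ₀μ₀ + τ_data·x̄)/(τ₀+τ_data), with τ₀=1/σ₀² and τ_data=n/σ².
Here τ₀ = 1/1216.9 = 0.000822 and τ_data = 30/1558.0 = 0.019255, so τ_n = 0.020077.
Rearranging for μ₀: μ₀ = (μ_n·τ_n − τ_data·x̄)/τ₀ = (232.5506·0.020077 − 0.019255·234.9) / 0.000822 = 0.145919/0.000822 ≈ 177.5.

μ₀ = 177.5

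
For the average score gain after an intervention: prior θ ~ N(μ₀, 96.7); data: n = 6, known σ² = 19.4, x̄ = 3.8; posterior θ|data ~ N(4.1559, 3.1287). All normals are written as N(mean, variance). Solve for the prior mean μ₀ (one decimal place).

μ₀ = 14.8

With known observation variance, the Normal–Normal posterior has precision τ_n = τ₀ + n/σ² and mean μ_n = (τ₀μ₀ + (n/σ²)x̄)/τ_n.
Here τ₀ = 1/96.7 = 0.010341 and τ_data = 6/19.4 = 0.309278, so τ_n = 0.319619.
Rearranging for μ₀: μ₀ = (μ_n·τ_n − τ_data·x̄)/τ₀ = (4.1559·0.319619 − 0.309278·3.8) / 0.010341 = 0.153048/0.010341 ≈ 14.8.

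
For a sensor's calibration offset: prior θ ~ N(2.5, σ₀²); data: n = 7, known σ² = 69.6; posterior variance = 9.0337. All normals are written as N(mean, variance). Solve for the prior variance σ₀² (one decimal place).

For the Normal–Normal model with known σ², precisions add: τ_n = τ₀ + n/σ².
So 1/σ₀² = 1/9.0337 − 7/69.6 = 0.110697 − 0.100575 = 0.010122.
Hence σ₀² = 1/0.010122 ≈ 98.8.

σ₀² = 98.8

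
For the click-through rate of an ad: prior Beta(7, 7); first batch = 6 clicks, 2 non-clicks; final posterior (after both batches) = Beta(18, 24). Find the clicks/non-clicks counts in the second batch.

Sequential conjugate updates are equivalent to a single update on the pooled data, so total successes = posterior α − prior α and total failures = posterior β − prior β.
Total across both batches: 18−7=11 clicks, 24−7=17 non-clicks.
Subtract the first batch: 11−6=5 clicks and 17−2=15 non-clicks.

5 clicks and 15 non-clicks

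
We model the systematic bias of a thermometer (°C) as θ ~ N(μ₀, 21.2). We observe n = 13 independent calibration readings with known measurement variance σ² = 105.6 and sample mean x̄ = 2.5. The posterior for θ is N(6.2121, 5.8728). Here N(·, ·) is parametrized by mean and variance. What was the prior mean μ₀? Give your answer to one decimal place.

μ₀ = 15.9

With known observation variance, the Normal–Normal posterior has precision τ_n = τ₀ + n/σ² and mean μ_n = (τ₀μ₀ + (n/σ²)x̄)/τ_n.
Here τ₀ = 1/21.2 = 0.047170 and τ_data = 13/105.6 = 0.123106, so τ_n = 0.170276.
Rearranging for μ₀: μ₀ = (μ_n·τ_n − τ_data·x̄)/τ₀ = (6.2121·0.170276 − 0.123106·2.5) / 0.047170 = 0.750007/0.047170 ≈ 15.9.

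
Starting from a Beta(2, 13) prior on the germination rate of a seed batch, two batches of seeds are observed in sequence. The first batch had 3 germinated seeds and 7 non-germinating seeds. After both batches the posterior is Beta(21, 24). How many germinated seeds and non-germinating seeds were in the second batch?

Sequential conjugate updates are equivalent to a single update on the pooled data, so total successes = posterior α − prior α and total failures = posterior β − prior β.
Total across both batches: 21−2=19 germinated seeds, 24−13=11 non-germinating seeds.
Subtract the first batch: 19−3=16 germinated seeds and 11−7=4 non-germinating seeds.

16 germinated seeds and 4 non-germinating seeds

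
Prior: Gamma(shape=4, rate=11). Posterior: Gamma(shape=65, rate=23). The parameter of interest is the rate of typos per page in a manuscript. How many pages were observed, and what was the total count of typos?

n = 12 pages with total 61 typos

Gamma–Poisson conjugacy: posterior shape = α + Σxᵢ, posterior rate = β + n.
Matching: Σxᵢ = 65 − 4 = 61 and n = 23 − 11 = 12.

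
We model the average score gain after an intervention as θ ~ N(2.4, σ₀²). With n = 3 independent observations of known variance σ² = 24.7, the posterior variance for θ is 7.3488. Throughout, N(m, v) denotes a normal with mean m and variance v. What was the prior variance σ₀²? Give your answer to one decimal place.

Posterior precision equals prior precision plus data precision: 1/σ_n² = 1/σ₀² + n/σ².
So 1/σ₀² = 1/7.3488 − 3/24.7 = 0.136077 − 0.121457 = 0.014620.
Hence σ₀² = 1/0.014620 ≈ 68.4.

σ₀² = 68.4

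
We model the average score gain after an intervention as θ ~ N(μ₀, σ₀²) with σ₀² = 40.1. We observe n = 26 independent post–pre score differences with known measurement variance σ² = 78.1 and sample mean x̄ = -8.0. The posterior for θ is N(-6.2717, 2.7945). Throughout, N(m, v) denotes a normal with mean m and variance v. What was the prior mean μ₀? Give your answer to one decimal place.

μ₀ = 16.8

The posterior mean is a precision-weighted average: μ_n = (τ₀μ₀ + τ_data·x̄)/(τ₀+τ_data), with τ₀=1/σ₀² and τ_data=n/σ².
Here τ₀ = 1/40.1 = 0.024938 and τ_data = 26/78.1 = 0.332907, so τ_n = 0.357845.
Rearranging for μ₀: μ₀ = (μ_n·τ_n − τ_data·x̄)/τ₀ = (-6.2717·0.357845 − 0.332907·-8.0) / 0.024938 = 0.418960/0.024938 ≈ 16.8.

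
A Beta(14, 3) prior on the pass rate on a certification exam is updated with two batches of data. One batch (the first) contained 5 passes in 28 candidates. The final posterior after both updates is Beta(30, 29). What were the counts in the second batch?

11 passes and 3 failures

Because Beta–binomial updating is additive in the counts, the combined data contributed (α_post−α_prior, β_post−β_prior) successes and failures.
Total across both batches: 30−14=16 passes, 29−3=26 failures.
Subtract the first batch: 16−5=11 passes and 26−23=3 failures.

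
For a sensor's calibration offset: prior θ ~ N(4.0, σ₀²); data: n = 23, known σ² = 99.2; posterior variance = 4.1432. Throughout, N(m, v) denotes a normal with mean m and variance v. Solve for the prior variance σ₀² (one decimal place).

Posterior precision equals prior precision plus data precision: 1/σ_n² = 1/σ₀² + n/σ².
So 1/σ₀² = 1/4.1432 − 23/99.2 = 0.241359 − 0.231855 = 0.009504.
Hence σ₀² = 1/0.009504 ≈ 105.2.

σ₀² = 105.2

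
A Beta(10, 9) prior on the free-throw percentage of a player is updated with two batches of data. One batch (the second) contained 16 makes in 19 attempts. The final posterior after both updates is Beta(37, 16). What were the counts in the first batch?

11 makes and 4 misses

Because Beta–binomial updating is additive in the counts, the combined data contributed (α_post−α_prior, β_post−β_prior) successes and failures.
Total across both batches: 37−10=27 makes, 16−9=7 misses.
Subtract the second batch: 27−16=11 makes and 7−3=4 misses.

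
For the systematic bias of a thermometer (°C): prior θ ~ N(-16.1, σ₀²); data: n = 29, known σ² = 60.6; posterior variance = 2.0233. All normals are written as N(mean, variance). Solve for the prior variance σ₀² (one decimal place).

σ₀² = 63.7

Posterior precision equals prior precision plus data precision: 1/σ_n² = 1/σ₀² + n/σ².
So 1/σ₀² = 1/2.0233 − 29/60.6 = 0.494242 − 0.478548 = 0.015694.
Hence σ₀² = 1/0.015694 ≈ 63.7.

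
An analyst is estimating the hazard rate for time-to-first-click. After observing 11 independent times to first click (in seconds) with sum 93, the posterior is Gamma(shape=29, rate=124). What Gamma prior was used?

Gamma–exponential conjugacy: posterior shape = α + n, posterior rate = β + Σtᵢ.
So α = 29 − 11 = 18 and β = 124 − 93 = 31.

Gamma(shape=18, rate=31)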